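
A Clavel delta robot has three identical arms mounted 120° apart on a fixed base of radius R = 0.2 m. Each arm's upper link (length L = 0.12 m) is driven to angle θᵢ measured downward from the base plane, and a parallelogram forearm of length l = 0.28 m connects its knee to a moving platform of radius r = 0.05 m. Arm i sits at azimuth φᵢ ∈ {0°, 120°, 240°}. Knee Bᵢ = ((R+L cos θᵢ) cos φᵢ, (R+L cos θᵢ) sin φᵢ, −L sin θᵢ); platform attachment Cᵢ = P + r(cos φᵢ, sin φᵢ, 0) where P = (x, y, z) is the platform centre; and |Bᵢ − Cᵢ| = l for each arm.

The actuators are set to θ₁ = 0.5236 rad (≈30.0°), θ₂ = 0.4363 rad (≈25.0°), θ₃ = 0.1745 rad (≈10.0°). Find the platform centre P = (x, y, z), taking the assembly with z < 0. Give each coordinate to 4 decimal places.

(-0.0127, -0.0124, -0.1447)

φ1=0.0°: virtual centre (0.2539, 0.0000, -0.0600), radius l
arm 2 at φ=120.0°: (R−r)+L cos θ2 = 0.2588;  O2 = (-0.1294, 0.2241, -0.0507)
φ3=240.0°: virtual centre (-0.1341, -0.2322, -0.0208), radius l
eliminate P² terms by subtracting sphere 1 from 2 and 3
plane₁₂: -0.7666x+0.4482y+0.0186z = 0.0015
det = 0.7039;  x = -0.0037+0.0621z,  y = -0.0031+0.0648z
sphere 1 gives Az²+Bz+C=0 with A=1.0081, B=0.0876, C=-0.0084;  B²−4AC=0.0417;  roots -0.1447, 0.0578;  negative root z = -0.1447
x = -0.0127, y = -0.0124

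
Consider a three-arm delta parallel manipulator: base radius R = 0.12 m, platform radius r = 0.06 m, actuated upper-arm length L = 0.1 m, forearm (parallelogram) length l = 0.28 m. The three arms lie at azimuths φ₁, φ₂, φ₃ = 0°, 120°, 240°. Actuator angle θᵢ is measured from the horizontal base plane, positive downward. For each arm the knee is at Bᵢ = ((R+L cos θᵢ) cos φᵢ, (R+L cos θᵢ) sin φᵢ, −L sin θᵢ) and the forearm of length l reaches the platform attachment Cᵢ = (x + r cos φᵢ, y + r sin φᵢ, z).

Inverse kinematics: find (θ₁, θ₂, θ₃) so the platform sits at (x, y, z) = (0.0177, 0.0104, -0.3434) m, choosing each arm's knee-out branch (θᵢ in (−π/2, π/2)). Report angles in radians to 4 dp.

arm 1 (φ=0.0°): x'=0.0177, y'=0.0104
  e−x'=0.0423;  (l²−L²−(e−x')²−y'²−z²)/2L = -0.2571
  θ1 = atan2(B,A) + arccos(C/0.3460) = 0.9602
rotate P by −φ2: (0.0002, -0.0205, -0.3434)
  A cos θ + B sin θ = C:  0.0598·cos θ + -0.3434·sin θ = -0.2676
  θ2 = atan2(B,A) + arccos(C/0.3486) = 1.0479
rotate P by −φ3: (-0.0179, 0.0101, -0.3434)
  A=0.0779, B=-0.3434, C=(l²−L²−A²−y'²−z²)/(2L)=-0.2784
  √(A²+B²)=0.3521;  θ3 = -1.3478+2.4828 ≈ 1.1350

θ₁ = 0.9602, θ₂ = 1.0479, θ₃ = 1.1350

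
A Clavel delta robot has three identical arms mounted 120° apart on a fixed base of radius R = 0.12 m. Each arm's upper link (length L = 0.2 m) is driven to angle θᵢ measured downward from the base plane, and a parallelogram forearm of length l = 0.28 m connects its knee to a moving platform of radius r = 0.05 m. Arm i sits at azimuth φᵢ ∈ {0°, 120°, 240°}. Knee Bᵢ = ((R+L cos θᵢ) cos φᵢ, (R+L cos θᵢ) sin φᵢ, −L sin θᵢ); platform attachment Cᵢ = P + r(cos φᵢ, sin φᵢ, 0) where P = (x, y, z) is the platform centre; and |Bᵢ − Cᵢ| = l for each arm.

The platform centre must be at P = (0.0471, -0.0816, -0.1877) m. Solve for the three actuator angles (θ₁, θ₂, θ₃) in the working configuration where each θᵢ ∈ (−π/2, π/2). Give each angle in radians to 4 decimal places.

arm 1 (φ=0.0°): x'=0.0471, y'=-0.0816
  A cos θ + B sin θ = C:  0.0229·cos θ + -0.1877·sin θ = -0.0100
  θ1 = atan2(B,A) + arccos(C/0.1891) = 0.1745
rotate P by −φ2: (-0.0942, 0.0000, -0.1877)
  e−x'=0.1642;  (l²−L²−(e−x')²−y'²−z²)/2L = -0.0595
  √(A²+B²)=0.2494;  θ2 = -0.8520+1.8117 ≈ 0.9597
rotate P by −φ3: (0.0471, 0.0816, -0.1877)
  A=0.0229, B=-0.1877, C=(l²−L²−A²−y'²−z²)/(2L)=-0.0100
  θ3 = atan2(B,A) + arccos(C/0.1891) = 0.1744

θ₁ = 0.1745, θ₂ = 0.9597, θ₃ = 0.1744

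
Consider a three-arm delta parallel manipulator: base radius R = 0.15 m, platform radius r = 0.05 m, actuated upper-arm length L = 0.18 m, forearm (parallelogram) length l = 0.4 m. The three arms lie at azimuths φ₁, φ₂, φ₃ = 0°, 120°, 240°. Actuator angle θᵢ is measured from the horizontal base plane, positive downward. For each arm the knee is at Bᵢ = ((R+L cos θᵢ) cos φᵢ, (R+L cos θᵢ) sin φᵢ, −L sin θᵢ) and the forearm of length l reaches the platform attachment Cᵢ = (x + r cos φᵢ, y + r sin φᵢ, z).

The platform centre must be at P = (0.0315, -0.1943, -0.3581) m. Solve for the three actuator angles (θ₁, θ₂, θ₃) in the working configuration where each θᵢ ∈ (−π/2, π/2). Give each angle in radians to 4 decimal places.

θ₁ = 0.5234, θ₂ = 1.2218, θ₃ = -0.0002

rotate P by −φ1: (0.0315, -0.1943, -0.3581)
  A=0.0685, B=-0.3581, C=(l²−L²−A²−y'²−z²)/(2L)=-0.1197
  √(A²+B²)=0.3646;  θ1 = -1.3818+1.9052 ≈ 0.5234
arm 2 (φ=120.0°): x'=-0.1840, y'=0.0699
  e−x'=0.2840;  (l²−L²−(e−x')²−y'²−z²)/2L = -0.2394
  γ=atan2(-0.3581,0.2840)=-0.9003;  ψ=arccos(-0.5238)=2.1221;  θ2=γ+ψ≈1.2218
arm 3 (φ=240.0°): x'=0.1525, y'=0.1244
  A=-0.0525, B=-0.3581, C=(l²−L²−A²−y'²−z²)/(2L)=-0.0524
  θ3 = atan2(B,A) + arccos(C/0.3619) = -0.0002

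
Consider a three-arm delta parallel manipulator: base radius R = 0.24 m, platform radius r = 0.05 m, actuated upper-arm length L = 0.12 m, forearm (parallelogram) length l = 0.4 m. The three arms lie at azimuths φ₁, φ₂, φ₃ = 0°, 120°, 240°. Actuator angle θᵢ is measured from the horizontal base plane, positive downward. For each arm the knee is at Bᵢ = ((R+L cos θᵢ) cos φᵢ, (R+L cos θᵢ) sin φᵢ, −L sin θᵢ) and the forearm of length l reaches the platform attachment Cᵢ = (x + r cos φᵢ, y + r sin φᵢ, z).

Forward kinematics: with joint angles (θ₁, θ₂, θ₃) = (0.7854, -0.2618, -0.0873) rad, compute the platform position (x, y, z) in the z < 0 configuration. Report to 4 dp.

φ1=0.0°: virtual centre (0.2749, 0.0000, -0.0849), radius l
φ2=120.0°: virtual centre (-0.1530, 0.2649, 0.0311), radius l
arm 3 at φ=240.0°: e+L cos θ3 = 0.3095;  S3 = (-0.1548, -0.2681, 0.0105)
subtract pairs → two planes through P
plane₁₂: -0.8556x+0.5299y+0.2318z = 0.0118
Cramer: x(z) = -0.0146+0.2465z;  y(z) = -0.0012-0.0395z
sphere 1 gives Az²+Bz+C=0 with A=1.0623, B=0.0271, C=-0.0690;  B²−4AC=0.2941;  roots -0.2680, 0.2425;  negative root z = -0.2680
x = -0.0806, y = 0.0093

(-0.0806, 0.0093, -0.2680)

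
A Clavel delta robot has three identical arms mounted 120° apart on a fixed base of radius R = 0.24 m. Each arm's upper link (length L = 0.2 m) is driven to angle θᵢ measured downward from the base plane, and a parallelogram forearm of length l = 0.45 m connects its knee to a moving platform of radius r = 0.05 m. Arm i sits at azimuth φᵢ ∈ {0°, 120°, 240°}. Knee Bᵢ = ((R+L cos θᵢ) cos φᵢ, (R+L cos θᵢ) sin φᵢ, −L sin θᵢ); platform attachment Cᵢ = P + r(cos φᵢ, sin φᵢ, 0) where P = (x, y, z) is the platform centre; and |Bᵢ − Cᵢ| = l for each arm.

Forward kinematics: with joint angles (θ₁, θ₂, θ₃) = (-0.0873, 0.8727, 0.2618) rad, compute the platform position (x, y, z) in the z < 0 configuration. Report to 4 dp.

(0.0806, -0.0748, -0.3014)

φ1=0.0°: virtual centre (0.3892, 0.0000, 0.0174), radius l
φ2=120.0°: virtual centre (-0.1593, 0.2759, -0.1532), radius l
centre 3 = (0.3832·cos240.0°, 0.3832·sin240.0°, -0.0518) = (-0.1916, -0.3318, -0.0518)
subtract pairs → two planes through P
[-1.0970 0.5517 -0.3413]·P = -0.0269;  [-1.1617 -0.6637 -0.1384]·P = -0.0023
Cramer: x(z) = 0.0139-0.2212z;  y(z) = -0.0209+0.1787z
sphere 1 gives Az²+Bz+C=0 with A=1.0809, B=0.1237, C=-0.0609;  B²−4AC=0.2787;  roots -0.3014, 0.1870;  negative root z = -0.3014
x = 0.0806, y = -0.0748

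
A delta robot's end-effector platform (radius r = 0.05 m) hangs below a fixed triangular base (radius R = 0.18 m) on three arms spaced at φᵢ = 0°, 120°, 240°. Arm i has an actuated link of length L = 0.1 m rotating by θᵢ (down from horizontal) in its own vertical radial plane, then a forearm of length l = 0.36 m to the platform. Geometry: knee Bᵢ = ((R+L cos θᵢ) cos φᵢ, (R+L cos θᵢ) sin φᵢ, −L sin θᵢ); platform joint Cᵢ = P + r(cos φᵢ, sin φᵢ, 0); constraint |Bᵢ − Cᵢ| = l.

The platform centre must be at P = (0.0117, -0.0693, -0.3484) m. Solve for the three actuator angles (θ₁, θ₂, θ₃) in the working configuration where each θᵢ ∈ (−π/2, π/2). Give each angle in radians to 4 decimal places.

φ1=0.0° → target in arm frame (0.0117, -0.0693)
  A=0.1183, B=-0.3484, C=(l²−L²−A²−y'²−z²)/(2L)=-0.1029
  √(A²+B²)=0.3679;  θ1 = -1.2435+1.8542 ≈ 0.6108
rotate P by −φ2: (-0.0659, 0.0245, -0.3484)
  A=0.1959, B=-0.3484, C=(l²−L²−A²−y'²−z²)/(2L)=-0.2037
  √(A²+B²)=0.3997;  θ2 = -1.0586+2.1057 ≈ 1.0470
arm 3 (φ=240.0°): x'=0.0542, y'=0.0448
  A=0.0758, B=-0.3484, C=(l²−L²−A²−y'²−z²)/(2L)=-0.0477
  θ3 = atan2(B,A) + arccos(C/0.3566) = 0.3485

θ₁ = 0.6108, θ₂ = 1.0470, θ₃ = 0.3485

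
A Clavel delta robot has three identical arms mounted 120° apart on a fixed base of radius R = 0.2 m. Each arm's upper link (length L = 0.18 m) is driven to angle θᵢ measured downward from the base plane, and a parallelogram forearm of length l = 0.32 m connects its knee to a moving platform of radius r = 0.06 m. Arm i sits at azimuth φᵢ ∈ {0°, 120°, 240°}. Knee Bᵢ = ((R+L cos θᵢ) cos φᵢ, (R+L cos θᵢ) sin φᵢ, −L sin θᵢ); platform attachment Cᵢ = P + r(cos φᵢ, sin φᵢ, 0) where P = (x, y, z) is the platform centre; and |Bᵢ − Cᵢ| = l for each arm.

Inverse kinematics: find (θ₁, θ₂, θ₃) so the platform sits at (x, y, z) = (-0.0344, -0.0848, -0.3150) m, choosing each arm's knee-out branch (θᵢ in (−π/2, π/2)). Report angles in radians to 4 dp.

rotate P by −φ1: (-0.0344, -0.0848, -0.3150)
  A cos θ + B sin θ = C:  0.1744·cos θ + -0.3150·sin θ = -0.1856
  γ=atan2(-0.3150,0.1744)=-1.0652;  ψ=arccos(-0.5156)=2.1125;  θ1=γ+ψ≈1.0473
φ2=120.0° → target in arm frame (-0.0562, 0.0722)
  A=0.1962, B=-0.3150, C=(l²−L²−A²−y'²−z²)/(2L)=-0.2026
  √(A²+B²)=0.3711;  θ2 = -1.0137+2.1484 ≈ 1.1347
φ3=240.0° → target in arm frame (0.0906, 0.0126)
  A=0.0494, B=-0.3150, C=(l²−L²−A²−y'²−z²)/(2L)=-0.0884
  θ3 = atan2(B,A) + arccos(C/0.3188) = 0.4363

θ₁ = 1.0473, θ₂ = 1.1347, θ₃ = 0.4363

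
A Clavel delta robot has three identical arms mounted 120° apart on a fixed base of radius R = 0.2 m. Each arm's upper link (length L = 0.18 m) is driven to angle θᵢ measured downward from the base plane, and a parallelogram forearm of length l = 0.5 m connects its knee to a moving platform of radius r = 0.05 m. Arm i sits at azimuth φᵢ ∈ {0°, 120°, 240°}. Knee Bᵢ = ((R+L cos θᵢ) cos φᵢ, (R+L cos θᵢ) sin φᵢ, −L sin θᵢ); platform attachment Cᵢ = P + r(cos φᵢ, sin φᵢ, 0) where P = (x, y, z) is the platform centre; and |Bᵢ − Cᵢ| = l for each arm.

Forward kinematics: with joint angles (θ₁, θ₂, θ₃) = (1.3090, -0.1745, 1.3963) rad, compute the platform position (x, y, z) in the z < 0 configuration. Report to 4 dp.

(-0.1231, 0.2500, -0.4660)

centre 1 = (0.1966·cos0.0°, 0.1966·sin0.0°, -0.1739) = (0.1966, 0.0000, -0.1739)
φ2=120.0°: virtual centre (-0.1636, 0.2834, 0.0313), radius l
centre 3 = (0.1813·cos240.0°, 0.1813·sin240.0°, -0.1773) = (-0.0906, -0.1570, -0.1773)
subtract pairs → two planes through P
plane₁₂: -0.7204x+0.5668y+0.4102z = 0.0392
det = 0.5518;  x = -0.0176+0.2264z,  y = 0.0468+-0.4359z
into |P−centre ₁|² = l²: 1.2413z² + 0.2099z + -0.1717 = 0;  Δ = 0.8967;  z = -0.4660 or 0.2969 → z<0 root = -0.4660
x = -0.1231, y = 0.2500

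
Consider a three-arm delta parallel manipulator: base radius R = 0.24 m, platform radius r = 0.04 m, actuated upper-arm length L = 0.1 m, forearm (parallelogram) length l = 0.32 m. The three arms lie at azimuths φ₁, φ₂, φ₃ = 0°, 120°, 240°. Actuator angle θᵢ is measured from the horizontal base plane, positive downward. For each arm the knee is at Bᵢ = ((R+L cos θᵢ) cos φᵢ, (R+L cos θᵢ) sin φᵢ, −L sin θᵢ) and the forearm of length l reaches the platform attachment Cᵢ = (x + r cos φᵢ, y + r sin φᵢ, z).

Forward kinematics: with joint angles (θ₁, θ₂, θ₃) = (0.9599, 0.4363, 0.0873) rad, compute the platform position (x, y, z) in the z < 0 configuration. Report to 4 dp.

arm 1 at φ=0.0°: (R−r)+L cos θ1 = 0.2574;  S1 = (0.2574, 0.0000, -0.0819)
arm 2 at φ=120.0°: (R−r)+L cos θ2 = 0.2906;  S2 = (-0.1453, 0.2517, -0.0423)
S3 = (0.2996·cos240.0°, 0.2996·sin240.0°, -0.0087) = (-0.1498, -0.2595, -0.0087)
|S₂|²−|S₁|² = 0.0133;  |S₃|²−|S₁|² = 0.0169
plane₁₂: -0.8054x+0.5034y+0.0793z = 0.0133
det = 0.8279;  x = -0.0186+0.1387z,  y = -0.0034+0.0644z
quadratic in z: (1.0234)z²+(0.0868)z+(-0.0195)=0, √Δ=0.2957 → z ∈ {-0.1869, 0.1020}; z = -0.1869 (taking z<0)
x = -0.0445, y = -0.0154

(-0.0445, -0.0154, -0.1869)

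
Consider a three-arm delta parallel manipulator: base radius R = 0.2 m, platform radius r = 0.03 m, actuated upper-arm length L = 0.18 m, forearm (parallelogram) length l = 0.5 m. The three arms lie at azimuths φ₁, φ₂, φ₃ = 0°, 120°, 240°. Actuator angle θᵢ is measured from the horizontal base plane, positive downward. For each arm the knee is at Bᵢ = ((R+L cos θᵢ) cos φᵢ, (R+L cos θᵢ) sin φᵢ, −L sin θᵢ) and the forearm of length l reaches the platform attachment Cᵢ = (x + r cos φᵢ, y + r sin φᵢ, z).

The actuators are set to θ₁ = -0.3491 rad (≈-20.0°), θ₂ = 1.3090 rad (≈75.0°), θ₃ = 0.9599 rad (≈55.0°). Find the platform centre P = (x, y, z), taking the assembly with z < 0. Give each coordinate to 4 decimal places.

φ1=0.0°: virtual centre (0.3391, 0.0000, 0.0616), radius l
arm 2 at φ=120.0°: ρ2 = 0.2166;  S2 = (-0.1083, 0.1876, -0.1739)
φ3=240.0°: virtual centre (-0.1366, -0.2366, -0.1474), radius l
|S₂|²−|S₁|² = -0.0417;  |S₃|²−|S₁|² = -0.0224
[-0.8949 0.3751 -0.4709]·P = -0.0417;  [-0.9515 -0.4733 -0.4180]·P = -0.0224
Cramer: x(z) = 0.0360-0.4865z;  y(z) = -0.0251+0.0948z
sphere 1 gives Az²+Bz+C=0 with A=1.2456, B=0.1670, C=-0.1537;  B²−4AC=0.7937;  roots -0.4247, 0.2906;  negative root z = -0.4247
x = 0.2426, y = -0.0654

(0.2426, -0.0654, -0.4247)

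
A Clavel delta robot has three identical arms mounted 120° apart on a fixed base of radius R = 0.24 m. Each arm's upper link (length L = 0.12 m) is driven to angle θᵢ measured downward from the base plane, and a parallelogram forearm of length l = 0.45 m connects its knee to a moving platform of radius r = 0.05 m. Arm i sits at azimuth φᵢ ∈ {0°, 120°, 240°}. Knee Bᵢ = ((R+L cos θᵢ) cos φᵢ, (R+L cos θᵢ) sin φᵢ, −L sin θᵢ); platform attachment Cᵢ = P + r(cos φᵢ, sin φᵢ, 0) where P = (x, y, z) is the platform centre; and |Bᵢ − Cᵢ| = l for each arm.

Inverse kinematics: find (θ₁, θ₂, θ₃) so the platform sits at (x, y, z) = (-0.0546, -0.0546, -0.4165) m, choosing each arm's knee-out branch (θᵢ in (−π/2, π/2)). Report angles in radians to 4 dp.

θ₁ = 0.9597, θ₂ = 0.7852, θ₃ = 0.2616

arm 1 (φ=0.0°): x'=-0.0546, y'=-0.0546
  A cos θ + B sin θ = C:  0.2446·cos θ + -0.4165·sin θ = -0.2008
  γ=atan2(-0.4165,0.2446)=-1.0398;  ψ=arccos(-0.4156)=1.9994;  θ1=γ+ψ≈0.9597
rotate P by −φ2: (-0.0200, 0.0746, -0.4165)
  A cos θ + B sin θ = C:  0.2100·cos θ + -0.4165·sin θ = -0.1460
  θ2 = atan2(B,A) + arccos(C/0.4664) = 0.7852
arm 3 (φ=240.0°): x'=0.0746, y'=-0.0200
  A=0.1154, B=-0.4165, C=(l²−L²−A²−y'²−z²)/(2L)=0.0038
  √(A²+B²)=0.4322;  θ3 = -1.3005+1.5620 ≈ 0.2616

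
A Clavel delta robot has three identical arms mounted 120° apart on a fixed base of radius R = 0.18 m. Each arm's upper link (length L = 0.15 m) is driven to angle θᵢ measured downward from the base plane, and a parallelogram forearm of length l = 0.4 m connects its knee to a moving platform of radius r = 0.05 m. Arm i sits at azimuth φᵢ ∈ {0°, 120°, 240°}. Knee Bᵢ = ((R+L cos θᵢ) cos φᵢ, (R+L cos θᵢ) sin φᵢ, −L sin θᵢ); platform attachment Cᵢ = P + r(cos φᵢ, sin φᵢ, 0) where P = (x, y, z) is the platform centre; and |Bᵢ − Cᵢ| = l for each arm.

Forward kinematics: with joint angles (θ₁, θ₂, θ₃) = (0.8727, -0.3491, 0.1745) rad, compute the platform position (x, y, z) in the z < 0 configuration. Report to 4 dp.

(-0.1236, 0.0483, -0.3024)

S1 = (0.2264·cos0.0°, 0.2264·sin0.0°, -0.1149) = (0.2264, 0.0000, -0.1149)
φ2=120.0°: virtual centre (-0.1355, 0.2347, 0.0513), radius l
φ3=240.0°: virtual centre (-0.1389, -0.2405, -0.0260), radius l
|S₂|²−|S₁|² = 0.0116;  |S₃|²−|S₁|² = 0.0133
[-0.7238 0.4693 0.3324]·P = 0.0116;  [-0.7306 -0.4810 0.1777]·P = 0.0133
Cramer: x(z) = -0.0171+0.3521z;  y(z) = -0.0017-0.1653z
sphere 1 gives Az²+Bz+C=0 with A=1.1513, B=0.0589, C=-0.0875;  B²−4AC=0.4064;  roots -0.3024, 0.2513;  negative root z = -0.3024
x = -0.1236, y = 0.0483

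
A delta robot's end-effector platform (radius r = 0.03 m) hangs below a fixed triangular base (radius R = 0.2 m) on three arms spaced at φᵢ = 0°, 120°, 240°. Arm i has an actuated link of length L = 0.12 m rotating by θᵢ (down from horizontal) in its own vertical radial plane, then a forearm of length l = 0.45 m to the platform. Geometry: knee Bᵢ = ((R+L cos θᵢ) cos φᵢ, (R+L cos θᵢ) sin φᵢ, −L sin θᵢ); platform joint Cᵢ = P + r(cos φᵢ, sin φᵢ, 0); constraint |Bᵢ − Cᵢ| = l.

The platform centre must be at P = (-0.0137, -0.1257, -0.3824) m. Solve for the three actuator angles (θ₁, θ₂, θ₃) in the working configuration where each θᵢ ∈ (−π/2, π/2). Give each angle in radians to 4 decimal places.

arm 1 (φ=0.0°): x'=-0.0137, y'=-0.1257
  A=0.1837, B=-0.3824, C=(l²−L²−A²−y'²−z²)/(2L)=-0.0320
  θ1 = atan2(B,A) + arccos(C/0.4242) = 0.5233
arm 2 (φ=120.0°): x'=-0.1020, y'=0.0747
  A=0.2720, B=-0.3824, C=(l²−L²−A²−y'²−z²)/(2L)=-0.1571
  θ2 = atan2(B,A) + arccos(C/0.4693) = 0.9596
rotate P by −φ3: (0.1157, 0.0510, -0.3824)
  A=0.0543, B=-0.3824, C=(l²−L²−A²−y'²−z²)/(2L)=0.1513
  √(A²+B²)=0.3862;  θ3 = -1.4298+1.1682 ≈ -0.2616

θ₁ = 0.5233, θ₂ = 0.9596, θ₃ = -0.2616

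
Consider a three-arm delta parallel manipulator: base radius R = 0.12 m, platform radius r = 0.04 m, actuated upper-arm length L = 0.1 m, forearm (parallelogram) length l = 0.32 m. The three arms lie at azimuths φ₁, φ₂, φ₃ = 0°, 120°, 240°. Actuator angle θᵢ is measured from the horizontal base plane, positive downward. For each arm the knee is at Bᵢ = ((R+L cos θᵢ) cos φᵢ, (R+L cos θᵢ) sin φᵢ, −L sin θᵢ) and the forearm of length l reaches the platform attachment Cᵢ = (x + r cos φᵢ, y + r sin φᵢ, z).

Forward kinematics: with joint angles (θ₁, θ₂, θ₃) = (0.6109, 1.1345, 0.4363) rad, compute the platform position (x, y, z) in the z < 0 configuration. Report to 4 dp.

arm 1 at φ=0.0°: e+L cos θ1 = 0.1619;  S1 = (0.1619, 0.0000, -0.0574)
arm 2 at φ=120.0°: e+L cos θ2 = 0.1223;  S2 = (-0.0611, 0.1059, -0.0906)
φ3=240.0°: virtual centre (-0.0853, -0.1478, -0.0423), radius l
eliminate P² terms by subtracting sphere 1 from 2 and 3
linear system: -0.4461x+0.2118y = -0.0063−-0.0665z; -0.4945x+-0.2955y = 0.0014−0.0302z
Cramer: x(z) = 0.0067-0.0561z;  y(z) = -0.0159+0.1961z
quadratic in z: (1.0416)z²+(0.1259)z+(-0.0748)=0, √Δ=0.5721 → z ∈ {-0.3351, 0.2142}; z = -0.3351 (taking z<0)
x = 0.0255, y = -0.0816

(0.0255, -0.0816, -0.3351)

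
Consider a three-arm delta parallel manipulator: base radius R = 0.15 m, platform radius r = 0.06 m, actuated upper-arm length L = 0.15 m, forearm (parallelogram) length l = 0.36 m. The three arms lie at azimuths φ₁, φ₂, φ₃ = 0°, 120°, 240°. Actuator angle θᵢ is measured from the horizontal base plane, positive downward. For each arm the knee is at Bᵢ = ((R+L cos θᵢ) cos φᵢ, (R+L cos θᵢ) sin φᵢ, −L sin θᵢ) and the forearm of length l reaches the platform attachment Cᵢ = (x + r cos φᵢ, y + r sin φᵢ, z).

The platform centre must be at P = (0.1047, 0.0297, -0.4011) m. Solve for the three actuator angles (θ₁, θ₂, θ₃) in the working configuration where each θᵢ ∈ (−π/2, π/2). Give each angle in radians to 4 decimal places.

φ1=0.0° → target in arm frame (0.1047, 0.0297)
  A=-0.0147, B=-0.4011, C=(l²−L²−A²−y'²−z²)/(2L)=-0.1829
  γ=atan2(-0.4011,-0.0147)=-1.6074;  ψ=arccos(-0.4558)=2.0440;  θ1=γ+ψ≈0.4366
arm 2 (φ=120.0°): x'=-0.0266, y'=-0.1055
  A=0.1166, B=-0.4011, C=(l²−L²−A²−y'²−z²)/(2L)=-0.2617
  γ=atan2(-0.4011,0.1166)=-1.2878;  ψ=arccos(-0.6266)=2.2479;  θ2=γ+ψ≈0.9601
arm 3 (φ=240.0°): x'=-0.0781, y'=0.0758
  A=0.1681, B=-0.4011, C=(l²−L²−A²−y'²−z²)/(2L)=-0.2926
  θ3 = atan2(B,A) + arccos(C/0.4349) = 1.1348

θ₁ = 0.4366, θ₂ = 0.9601, θ₃ = 1.1348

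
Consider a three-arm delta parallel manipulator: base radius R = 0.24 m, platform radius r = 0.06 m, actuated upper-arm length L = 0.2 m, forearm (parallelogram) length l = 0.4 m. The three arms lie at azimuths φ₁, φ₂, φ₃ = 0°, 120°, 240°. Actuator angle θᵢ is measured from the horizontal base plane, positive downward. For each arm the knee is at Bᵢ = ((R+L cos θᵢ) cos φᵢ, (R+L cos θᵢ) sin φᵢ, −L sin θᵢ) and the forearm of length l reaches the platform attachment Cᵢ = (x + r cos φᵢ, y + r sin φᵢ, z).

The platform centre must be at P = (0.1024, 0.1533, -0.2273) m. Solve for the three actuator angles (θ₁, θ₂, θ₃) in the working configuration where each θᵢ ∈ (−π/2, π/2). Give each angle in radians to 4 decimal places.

φ1=0.0° → target in arm frame (0.1024, 0.1533)
  A cos θ + B sin θ = C:  0.0776·cos θ + -0.2273·sin θ = 0.0970
  γ=atan2(-0.2273,0.0776)=-1.2418;  ψ=arccos(0.4040)=1.1549;  θ1=γ+ψ≈-0.0869
φ2=120.0° → target in arm frame (0.0816, -0.1653)
  e−x'=0.0984;  (l²−L²−(e−x')²−y'²−z²)/2L = 0.0783
  θ2 = atan2(B,A) + arccos(C/0.2477) = 0.0872
rotate P by −φ3: (-0.1840, 0.0120, -0.2273)
  A cos θ + B sin θ = C:  0.3640·cos θ + -0.2273·sin θ = -0.1607
  √(A²+B²)=0.4291;  θ3 = -0.5583+1.9546 ≈ 1.3964

θ₁ = -0.0869, θ₂ = 0.0872, θ₃ = 1.3964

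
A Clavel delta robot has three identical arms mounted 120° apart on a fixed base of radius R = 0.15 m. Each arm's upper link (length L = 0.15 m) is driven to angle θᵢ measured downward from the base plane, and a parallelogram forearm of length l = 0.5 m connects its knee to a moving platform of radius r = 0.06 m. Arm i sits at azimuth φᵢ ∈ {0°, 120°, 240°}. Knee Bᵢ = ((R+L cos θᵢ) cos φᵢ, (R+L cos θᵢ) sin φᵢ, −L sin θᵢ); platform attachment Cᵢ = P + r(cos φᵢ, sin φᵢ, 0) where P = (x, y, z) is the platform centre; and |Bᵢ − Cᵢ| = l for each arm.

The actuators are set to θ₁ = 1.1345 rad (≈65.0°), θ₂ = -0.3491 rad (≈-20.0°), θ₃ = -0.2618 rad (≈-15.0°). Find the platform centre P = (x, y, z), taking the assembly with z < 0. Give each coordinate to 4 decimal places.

arm 1 at φ=0.0°: ρ1 = 0.1534;  centre 1 = (0.1534, 0.0000, -0.1359)
arm 2 at φ=120.0°: ρ2 = 0.2310;  centre 2 = (-0.1155, 0.2000, 0.0513)
φ3=240.0°: virtual centre (-0.1174, -0.2034, 0.0388), radius l
eliminate P² terms by subtracting sphere 1 from 2 and 3
linear system: -0.5377x+0.4000y = 0.0140−0.3745z; -0.5417x+-0.4068y = 0.0147−0.3495z
Cramer: x(z) = -0.0265+0.6710z;  y(z) = -0.0007-0.0342z
sphere 1 gives Az²+Bz+C=0 with A=1.4514, B=0.0305, C=-0.1992;  B²−4AC=1.1571;  roots -0.3811, 0.3601;  negative root z = -0.3811
x = -0.2822, y = 0.0123

(-0.2822, 0.0123, -0.3811)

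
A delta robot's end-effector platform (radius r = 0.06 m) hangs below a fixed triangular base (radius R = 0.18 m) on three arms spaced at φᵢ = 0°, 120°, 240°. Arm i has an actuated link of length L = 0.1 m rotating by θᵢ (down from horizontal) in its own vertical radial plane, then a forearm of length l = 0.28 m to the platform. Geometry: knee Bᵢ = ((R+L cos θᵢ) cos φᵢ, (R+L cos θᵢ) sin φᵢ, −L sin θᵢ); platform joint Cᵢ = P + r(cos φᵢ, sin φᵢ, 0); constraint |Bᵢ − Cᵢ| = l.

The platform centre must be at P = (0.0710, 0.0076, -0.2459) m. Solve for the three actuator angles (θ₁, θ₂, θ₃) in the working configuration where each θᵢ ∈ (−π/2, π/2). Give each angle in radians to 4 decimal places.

θ₁ = 0.0873, θ₂ = 0.8722, θ₃ = 0.9594

φ1=0.0° → target in arm frame (0.0710, 0.0076)
  A cos θ + B sin θ = C:  0.0490·cos θ + -0.2459·sin θ = 0.0274
  γ=atan2(-0.2459,0.0490)=-1.3741;  ψ=arccos(0.1092)=1.4614;  θ1=γ+ψ≈0.0873
rotate P by −φ2: (-0.0289, -0.0653, -0.2459)
  A=0.1489, B=-0.2459, C=(l²−L²−A²−y'²−z²)/(2L)=-0.0925
  γ=atan2(-0.2459,0.1489)=-1.0263;  ψ=arccos(-0.3219)=1.8985;  θ2=γ+ψ≈0.8722
arm 3 (φ=240.0°): x'=-0.0421, y'=0.0577
  A=0.1621, B=-0.2459, C=(l²−L²−A²−y'²−z²)/(2L)=-0.1083
  θ3 = atan2(B,A) + arccos(C/0.2945) = 0.9594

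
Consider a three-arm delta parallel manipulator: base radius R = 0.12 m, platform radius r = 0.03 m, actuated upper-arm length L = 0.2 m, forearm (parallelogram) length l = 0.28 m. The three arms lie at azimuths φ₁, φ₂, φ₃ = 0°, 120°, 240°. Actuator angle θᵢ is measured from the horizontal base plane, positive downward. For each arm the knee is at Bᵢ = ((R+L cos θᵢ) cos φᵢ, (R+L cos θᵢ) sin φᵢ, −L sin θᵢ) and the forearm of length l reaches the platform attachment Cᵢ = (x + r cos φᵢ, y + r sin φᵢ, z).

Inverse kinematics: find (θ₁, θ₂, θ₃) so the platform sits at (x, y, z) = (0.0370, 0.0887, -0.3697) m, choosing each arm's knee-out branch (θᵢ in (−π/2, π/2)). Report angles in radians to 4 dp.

arm 1 (φ=0.0°): x'=0.0370, y'=0.0887
  e−x'=0.0530;  (l²−L²−(e−x')²−y'²−z²)/2L = -0.2724
  θ1 = atan2(B,A) + arccos(C/0.3735) = 0.9597
arm 2 (φ=120.0°): x'=0.0583, y'=-0.0764
  A=0.0317, B=-0.3697, C=(l²−L²−A²−y'²−z²)/(2L)=-0.2628
  θ2 = atan2(B,A) + arccos(C/0.3711) = 0.8725
φ3=240.0° → target in arm frame (-0.0953, -0.0123)
  e−x'=0.1853;  (l²−L²−(e−x')²−y'²−z²)/2L = -0.3319
  γ=atan2(-0.3697,0.1853)=-1.1061;  ψ=arccos(-0.8026)=2.5025;  θ3=γ+ψ≈1.3964

θ₁ = 0.9597, θ₂ = 0.8725, θ₃ = 1.3964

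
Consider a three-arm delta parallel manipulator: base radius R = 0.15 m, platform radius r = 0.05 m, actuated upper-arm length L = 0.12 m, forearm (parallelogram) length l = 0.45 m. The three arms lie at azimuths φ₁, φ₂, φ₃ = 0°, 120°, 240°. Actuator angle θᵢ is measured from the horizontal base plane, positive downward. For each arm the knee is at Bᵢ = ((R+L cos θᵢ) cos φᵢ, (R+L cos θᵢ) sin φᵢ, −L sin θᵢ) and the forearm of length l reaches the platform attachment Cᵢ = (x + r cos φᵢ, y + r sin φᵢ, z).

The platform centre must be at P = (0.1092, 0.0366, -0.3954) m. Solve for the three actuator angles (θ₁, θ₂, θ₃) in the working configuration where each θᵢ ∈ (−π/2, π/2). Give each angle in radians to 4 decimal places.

θ₁ = -0.3485, θ₂ = 0.2620, θ₃ = 0.5240

arm 1 (φ=0.0°): x'=0.1092, y'=0.0366
  A cos θ + B sin θ = C:  -0.0092·cos θ + -0.3954·sin θ = 0.1264
  γ=atan2(-0.3954,-0.0092)=-1.5941;  ψ=arccos(0.3196)=1.2455;  θ1=γ+ψ≈-0.3485
φ2=120.0° → target in arm frame (-0.0229, -0.1129)
  A cos θ + B sin θ = C:  0.1229·cos θ + -0.3954·sin θ = 0.0163
  θ2 = atan2(B,A) + arccos(C/0.4141) = 0.2620
rotate P by −φ3: (-0.0863, 0.0763, -0.3954)
  e−x'=0.1863;  (l²−L²−(e−x')²−y'²−z²)/2L = -0.0365
  γ=atan2(-0.3954,0.1863)=-1.1305;  ψ=arccos(-0.0836)=1.6544;  θ3=γ+ψ≈0.5240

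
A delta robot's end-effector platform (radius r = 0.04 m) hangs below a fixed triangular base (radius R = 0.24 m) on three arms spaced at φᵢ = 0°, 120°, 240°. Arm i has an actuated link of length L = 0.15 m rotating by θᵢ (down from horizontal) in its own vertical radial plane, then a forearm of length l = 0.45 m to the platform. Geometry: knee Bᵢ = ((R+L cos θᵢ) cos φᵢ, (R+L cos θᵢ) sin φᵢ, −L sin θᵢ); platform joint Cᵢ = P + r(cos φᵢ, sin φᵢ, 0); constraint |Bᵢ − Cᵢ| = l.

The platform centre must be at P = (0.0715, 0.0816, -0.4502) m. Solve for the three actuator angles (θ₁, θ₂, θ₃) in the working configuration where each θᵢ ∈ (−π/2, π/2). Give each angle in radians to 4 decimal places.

θ₁ = 0.6106, θ₂ = 0.7854, θ₃ = 1.3960

rotate P by −φ1: (0.0715, 0.0816, -0.4502)
  e−x'=0.1285;  (l²−L²−(e−x')²−y'²−z²)/2L = -0.1528
  θ1 = atan2(B,A) + arccos(C/0.4682) = 0.6106
φ2=120.0° → target in arm frame (0.0349, -0.1027)
  A=0.1651, B=-0.4502, C=(l²−L²−A²−y'²−z²)/(2L)=-0.2016
  γ=atan2(-0.4502,0.1651)=-1.2193;  ψ=arccos(-0.4205)=2.0047;  θ2=γ+ψ≈0.7854
arm 3 (φ=240.0°): x'=-0.1064, y'=0.0211
  A=0.3064, B=-0.4502, C=(l²−L²−A²−y'²−z²)/(2L)=-0.3901
  θ3 = atan2(B,A) + arccos(C/0.5446) = 1.3960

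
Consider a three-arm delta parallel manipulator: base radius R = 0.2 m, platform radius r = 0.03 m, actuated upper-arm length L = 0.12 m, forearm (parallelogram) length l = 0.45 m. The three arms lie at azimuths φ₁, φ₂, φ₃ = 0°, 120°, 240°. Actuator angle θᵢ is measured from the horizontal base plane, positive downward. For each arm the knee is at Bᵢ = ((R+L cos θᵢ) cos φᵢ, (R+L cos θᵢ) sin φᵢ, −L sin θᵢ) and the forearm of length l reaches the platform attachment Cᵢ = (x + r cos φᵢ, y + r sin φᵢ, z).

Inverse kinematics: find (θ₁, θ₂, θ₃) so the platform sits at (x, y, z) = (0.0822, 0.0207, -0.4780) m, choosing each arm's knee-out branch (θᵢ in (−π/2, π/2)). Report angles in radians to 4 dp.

θ₁ = 0.6107, θ₂ = 1.1341, θ₃ = 1.3084

arm 1 (φ=0.0°): x'=0.0822, y'=0.0207
  A=0.0878, B=-0.4780, C=(l²−L²−A²−y'²−z²)/(2L)=-0.2022
  √(A²+B²)=0.4860;  θ1 = -1.3891+1.9998 ≈ 0.6107
arm 2 (φ=120.0°): x'=-0.0232, y'=-0.0815
  A=0.1932, B=-0.4780, C=(l²−L²−A²−y'²−z²)/(2L)=-0.3515
  γ=atan2(-0.4780,0.1932)=-1.1867;  ψ=arccos(-0.6817)=2.3209;  θ2=γ+ψ≈1.1341
arm 3 (φ=240.0°): x'=-0.0590, y'=0.0608
  A=0.2290, B=-0.4780, C=(l²−L²−A²−y'²−z²)/(2L)=-0.4022
  γ=atan2(-0.4780,0.2290)=-1.1240;  ψ=arccos(-0.7589)=2.4324;  θ3=γ+ψ≈1.3084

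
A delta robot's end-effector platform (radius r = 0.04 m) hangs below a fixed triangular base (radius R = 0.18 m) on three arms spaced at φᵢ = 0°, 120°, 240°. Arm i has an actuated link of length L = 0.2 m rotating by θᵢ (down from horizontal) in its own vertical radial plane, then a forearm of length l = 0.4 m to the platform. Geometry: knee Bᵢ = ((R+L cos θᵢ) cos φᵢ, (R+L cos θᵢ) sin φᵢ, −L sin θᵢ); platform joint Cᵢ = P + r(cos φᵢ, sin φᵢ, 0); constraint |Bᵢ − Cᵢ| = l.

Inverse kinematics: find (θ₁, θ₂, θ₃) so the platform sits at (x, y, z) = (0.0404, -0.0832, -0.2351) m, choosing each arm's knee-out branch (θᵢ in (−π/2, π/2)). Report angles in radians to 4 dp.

arm 1 (φ=0.0°): x'=0.0404, y'=-0.0832
  A cos θ + B sin θ = C:  0.0996·cos θ + -0.2351·sin θ = 0.1197
  √(A²+B²)=0.2553;  θ1 = -1.1701+1.0828 ≈ -0.0873
rotate P by −φ2: (-0.0923, 0.0066, -0.2351)
  e−x'=0.2323;  (l²−L²−(e−x')²−y'²−z²)/2L = 0.0269
  √(A²+B²)=0.3305;  θ2 = -0.7915+1.4894 ≈ 0.6980
arm 3 (φ=240.0°): x'=0.0519, y'=0.0766
  A cos θ + B sin θ = C:  0.0881·cos θ + -0.2351·sin θ = 0.1277
  √(A²+B²)=0.2511;  θ3 = -1.2121+1.0371 ≈ -0.1750

θ₁ = -0.0873, θ₂ = 0.6980, θ₃ = -0.1750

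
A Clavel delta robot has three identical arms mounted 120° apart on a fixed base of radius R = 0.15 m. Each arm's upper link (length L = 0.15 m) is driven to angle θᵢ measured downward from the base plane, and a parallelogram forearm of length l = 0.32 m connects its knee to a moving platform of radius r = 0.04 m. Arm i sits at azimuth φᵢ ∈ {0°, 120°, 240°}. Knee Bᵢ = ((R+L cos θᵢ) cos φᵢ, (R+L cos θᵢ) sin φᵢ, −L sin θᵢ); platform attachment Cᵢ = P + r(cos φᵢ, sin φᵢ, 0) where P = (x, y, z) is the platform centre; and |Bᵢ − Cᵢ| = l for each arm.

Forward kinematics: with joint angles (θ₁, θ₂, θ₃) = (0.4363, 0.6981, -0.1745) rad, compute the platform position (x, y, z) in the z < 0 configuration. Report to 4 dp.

(-0.0136, -0.0767, -0.2341)

O1 = (0.2459·cos0.0°, 0.2459·sin0.0°, -0.0634) = (0.2459, 0.0000, -0.0634)
φ2=120.0°: virtual centre (-0.1125, 0.1948, -0.0964), radius l
arm 3 at φ=240.0°: ρ3 = 0.2577;  O3 = (-0.1289, -0.2232, 0.0260)
subtract pairs → two planes through P
[-0.7168 0.3896 -0.0661]·P = -0.0046;  [-0.7496 -0.4464 0.1789]·P = 0.0026
Cramer: x(z) = 0.0017+0.0657z;  y(z) = -0.0087+0.2904z
quadratic in z: (1.0886)z²+(0.0896)z+(-0.0387)=0, √Δ=0.4200 → z ∈ {-0.2341, 0.1517}; z = -0.2341 (taking z<0)
x = -0.0136, y = -0.0767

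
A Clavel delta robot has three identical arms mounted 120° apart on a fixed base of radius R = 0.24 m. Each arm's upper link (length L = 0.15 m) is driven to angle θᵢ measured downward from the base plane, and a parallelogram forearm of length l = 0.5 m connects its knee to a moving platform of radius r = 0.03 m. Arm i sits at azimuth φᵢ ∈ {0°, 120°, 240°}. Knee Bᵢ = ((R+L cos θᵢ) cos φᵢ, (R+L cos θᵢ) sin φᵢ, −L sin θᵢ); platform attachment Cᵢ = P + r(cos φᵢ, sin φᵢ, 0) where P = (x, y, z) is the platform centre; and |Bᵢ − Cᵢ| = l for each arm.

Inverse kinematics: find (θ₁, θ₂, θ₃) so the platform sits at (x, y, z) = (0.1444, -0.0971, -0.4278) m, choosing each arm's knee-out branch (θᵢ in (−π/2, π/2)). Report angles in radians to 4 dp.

φ1=0.0° → target in arm frame (0.1444, -0.0971)
  A=0.0656, B=-0.4278, C=(l²−L²−A²−y'²−z²)/(2L)=0.1025
  θ1 = atan2(B,A) + arccos(C/0.4328) = -0.0870
φ2=120.0° → target in arm frame (-0.1563, -0.0765)
  A cos θ + B sin θ = C:  0.3663·cos θ + -0.4278·sin θ = -0.3184
  √(A²+B²)=0.5632;  θ2 = -0.8627+2.1718 ≈ 1.3091
rotate P by −φ3: (0.0119, 0.1736, -0.4278)
  e−x'=0.1981;  (l²−L²−(e−x')²−y'²−z²)/2L = -0.0830
  γ=atan2(-0.4278,0.1981)=-1.1371;  ψ=arccos(-0.1760)=1.7478;  θ3=γ+ψ≈0.6106

θ₁ = -0.0870, θ₂ = 1.3091, θ₃ = 0.6106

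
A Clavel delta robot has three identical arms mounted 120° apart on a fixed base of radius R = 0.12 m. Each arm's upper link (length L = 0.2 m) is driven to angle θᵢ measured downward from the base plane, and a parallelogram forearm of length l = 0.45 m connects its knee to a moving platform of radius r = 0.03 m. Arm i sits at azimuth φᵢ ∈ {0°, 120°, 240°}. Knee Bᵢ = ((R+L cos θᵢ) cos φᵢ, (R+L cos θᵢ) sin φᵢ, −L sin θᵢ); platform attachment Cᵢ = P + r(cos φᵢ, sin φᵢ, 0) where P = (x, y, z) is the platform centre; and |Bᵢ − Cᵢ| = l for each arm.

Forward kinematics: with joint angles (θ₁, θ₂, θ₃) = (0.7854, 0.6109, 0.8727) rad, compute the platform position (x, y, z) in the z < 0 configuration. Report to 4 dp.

(-0.0098, 0.0560, -0.5171)

centre 1 = (0.2314·cos0.0°, 0.2314·sin0.0°, -0.1414) = (0.2314, 0.0000, -0.1414)
centre 2 = (0.2538·cos120.0°, 0.2538·sin120.0°, -0.1147) = (-0.1269, 0.2198, -0.1147)
centre 3 = (0.2186·cos240.0°, 0.2186·sin240.0°, -0.1532) = (-0.1093, -0.1893, -0.1532)
|centre ₂|²−|centre ₁|² = 0.0040;  |centre ₃|²−|centre ₁|² = -0.0023
linear system: -0.7167x+0.4396y = 0.0040−0.0534z; -0.6814x+-0.3785y = -0.0023−-0.0236z
Cramer: x(z) = -0.0009+0.0172z;  y(z) = 0.0077-0.0933z
into |P−centre ₁|² = l²: 1.0090z² + 0.2734z + -0.1285 = 0;  Δ = 0.5933;  z = -0.5171 or 0.2462 → z<0 root = -0.5171
x = -0.0098, y = 0.0560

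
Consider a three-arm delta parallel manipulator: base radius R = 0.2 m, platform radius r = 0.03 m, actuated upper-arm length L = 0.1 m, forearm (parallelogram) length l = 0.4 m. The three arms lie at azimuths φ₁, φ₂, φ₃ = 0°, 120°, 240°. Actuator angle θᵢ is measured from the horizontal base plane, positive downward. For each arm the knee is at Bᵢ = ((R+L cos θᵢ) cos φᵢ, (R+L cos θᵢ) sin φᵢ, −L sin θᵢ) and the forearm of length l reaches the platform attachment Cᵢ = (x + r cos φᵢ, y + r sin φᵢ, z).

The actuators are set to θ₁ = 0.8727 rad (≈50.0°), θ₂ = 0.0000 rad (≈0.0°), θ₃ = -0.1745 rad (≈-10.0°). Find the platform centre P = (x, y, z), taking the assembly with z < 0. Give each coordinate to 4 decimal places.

(-0.0884, -0.0112, -0.3127)

φ1=0.0°: virtual centre (0.2343, 0.0000, -0.0766), radius l
arm 2 at φ=120.0°: (R−r)+L cos θ2 = 0.2700;  S2 = (-0.1350, 0.2338, 0.0000)
φ3=240.0°: virtual centre (-0.1342, -0.2325, 0.0174), radius l
eliminate P² terms by subtracting sphere 1 from 2 and 3
linear system: -0.7386x+0.4677y = 0.0121−0.1532z; -0.7370x+-0.4650y = 0.0116−0.1879z
det = 0.6881;  x = -0.0161+0.2313z,  y = 0.0005+0.0376z
sphere 1 gives Az²+Bz+C=0 with A=1.0549, B=0.0374, C=-0.0914;  B²−4AC=0.3872;  roots -0.3127, 0.2772;  negative root z = -0.3127
x = -0.0884, y = -0.0112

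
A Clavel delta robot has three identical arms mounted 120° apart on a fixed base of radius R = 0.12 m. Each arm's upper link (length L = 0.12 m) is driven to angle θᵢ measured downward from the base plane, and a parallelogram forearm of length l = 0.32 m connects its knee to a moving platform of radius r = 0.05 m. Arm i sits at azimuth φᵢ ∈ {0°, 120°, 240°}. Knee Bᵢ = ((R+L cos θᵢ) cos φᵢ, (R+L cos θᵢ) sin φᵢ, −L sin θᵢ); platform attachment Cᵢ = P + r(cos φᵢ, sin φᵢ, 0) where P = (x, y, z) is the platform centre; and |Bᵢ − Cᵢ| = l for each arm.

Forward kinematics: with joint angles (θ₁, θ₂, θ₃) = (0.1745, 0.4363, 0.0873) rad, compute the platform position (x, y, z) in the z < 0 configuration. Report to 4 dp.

(0.0116, -0.0385, -0.2849)

φ1=0.0°: virtual centre (0.1882, 0.0000, -0.0208), radius l
arm 2 at φ=120.0°: (R−r)+L cos θ2 = 0.1788;  S2 = (-0.0894, 0.1548, -0.0507)
φ3=240.0°: virtual centre (-0.0948, -0.1641, -0.0105), radius l
subtract pairs → two planes through P
linear system: -0.5551x+0.3096y = -0.0013−-0.0598z; -0.5659x+-0.3283y = 0.0002−0.0207z
det = 0.3575;  x = 0.0010+-0.0369z,  y = -0.0024+0.1268z
sphere 1 gives Az²+Bz+C=0 with A=1.0174, B=0.0549, C=-0.0669;  B²−4AC=0.2754;  roots -0.2849, 0.2309;  negative root z = -0.2849
x = 0.0116, y = -0.0385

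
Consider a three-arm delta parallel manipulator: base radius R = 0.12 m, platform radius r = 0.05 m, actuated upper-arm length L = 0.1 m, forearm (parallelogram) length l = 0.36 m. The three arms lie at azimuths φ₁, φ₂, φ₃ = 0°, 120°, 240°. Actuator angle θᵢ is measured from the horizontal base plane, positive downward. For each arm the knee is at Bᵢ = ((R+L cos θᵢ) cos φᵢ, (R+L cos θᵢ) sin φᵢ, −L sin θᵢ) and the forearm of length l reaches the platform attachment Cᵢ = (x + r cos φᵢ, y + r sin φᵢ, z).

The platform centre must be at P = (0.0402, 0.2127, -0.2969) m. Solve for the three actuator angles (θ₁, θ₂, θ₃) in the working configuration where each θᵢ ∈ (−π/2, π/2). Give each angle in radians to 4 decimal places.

arm 1 (φ=0.0°): x'=0.0402, y'=0.2127
  A=0.0298, B=-0.2969, C=(l²−L²−A²−y'²−z²)/(2L)=-0.0734
  θ1 = atan2(B,A) + arccos(C/0.2984) = 0.3486
arm 2 (φ=120.0°): x'=0.1641, y'=-0.1412
  A cos θ + B sin θ = C:  -0.0941·cos θ + -0.2969·sin θ = 0.0133
  √(A²+B²)=0.3115;  θ2 = -1.8777+1.5280 ≈ -0.3498
rotate P by −φ3: (-0.2043, -0.0715, -0.2969)
  e−x'=0.2743;  (l²−L²−(e−x')²−y'²−z²)/2L = -0.2445
  γ=atan2(-0.2969,0.2743)=-0.8249;  ψ=arccos(-0.6050)=2.2205;  θ3=γ+ψ≈1.3956

θ₁ = 0.3486, θ₂ = -0.3498, θ₃ = 1.3956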